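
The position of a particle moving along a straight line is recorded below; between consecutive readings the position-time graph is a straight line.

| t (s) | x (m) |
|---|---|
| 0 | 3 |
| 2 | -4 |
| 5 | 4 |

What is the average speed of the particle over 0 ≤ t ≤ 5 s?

Average speed = (total path length)/(elapsed time); on a piecewise-linear x-t graph the path length is Σ|Δx|.
0–2 s: |Δx| = |-4 − 3| = 7 m
2–5 s: |Δx| = |4 − -4| = 8 m
Total path = 15 m; average speed = 15/5 = 3 m/s.

3 m/s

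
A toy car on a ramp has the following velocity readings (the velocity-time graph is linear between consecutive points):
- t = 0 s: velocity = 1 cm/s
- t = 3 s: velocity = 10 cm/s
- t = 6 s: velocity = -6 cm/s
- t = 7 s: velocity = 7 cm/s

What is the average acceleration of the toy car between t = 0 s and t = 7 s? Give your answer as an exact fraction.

6/7 cm/s²

Average acceleration = Δv/Δt = (7 − 1)/(7 − 0) = 6/7 cm/s².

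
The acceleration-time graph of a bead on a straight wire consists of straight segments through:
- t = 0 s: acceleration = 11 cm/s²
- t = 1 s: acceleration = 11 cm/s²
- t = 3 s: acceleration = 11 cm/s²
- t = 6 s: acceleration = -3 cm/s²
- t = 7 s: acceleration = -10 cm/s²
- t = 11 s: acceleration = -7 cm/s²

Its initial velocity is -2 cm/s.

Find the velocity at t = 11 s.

Δv equals the area under the a-t graph; then v = v₀ + Δv.
0–1 s: 11 × 1 = 11 cm/s
1–3 s: 11 × 2 = 22 cm/s
3–6 s: ½(11 + -3)(3) = 12 cm/s
6–7 s: ½(-3 + -10)(1) = -6.5 cm/s
7–11 s: ½(-10 + -7)(4) = -34 cm/s
Δv = 4.5 cm/s, so v(11) = -2 + (4.5) = 2.5 cm/s.

2.5 cm/s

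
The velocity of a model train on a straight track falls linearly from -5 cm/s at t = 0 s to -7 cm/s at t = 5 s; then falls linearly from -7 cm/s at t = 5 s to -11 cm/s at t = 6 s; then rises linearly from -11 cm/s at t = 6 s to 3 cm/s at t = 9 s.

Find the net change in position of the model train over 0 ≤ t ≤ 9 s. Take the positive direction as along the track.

Displacement is the signed area under the v-t curve.
0–5 s: ½(-5 + -7)(5) = -30 cm
5–6 s: ½(-7 + -11)(1) = -9 cm
6–9 s: ½(-11 + 3)(3) = -12 cm
Net displacement = -51 cm

-51 cm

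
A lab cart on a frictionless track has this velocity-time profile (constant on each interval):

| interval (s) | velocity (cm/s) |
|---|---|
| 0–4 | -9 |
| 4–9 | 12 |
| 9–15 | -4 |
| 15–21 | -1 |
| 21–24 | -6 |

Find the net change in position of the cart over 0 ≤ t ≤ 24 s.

-24 cm

Displacement is the signed area under the v-t curve.
0–4 s: -9 × 4 = -36 cm
4–9 s: 12 × 5 = 60 cm
9–15 s: -4 × 6 = -24 cm
15–21 s: -1 × 6 = -6 cm
21–24 s: -6 × 3 = -18 cm
Net displacement = -24 cm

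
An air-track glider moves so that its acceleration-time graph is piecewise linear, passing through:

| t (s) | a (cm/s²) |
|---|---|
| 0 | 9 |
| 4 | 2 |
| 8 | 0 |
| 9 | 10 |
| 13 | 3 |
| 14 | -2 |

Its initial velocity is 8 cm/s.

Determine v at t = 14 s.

65.5 cm/s

Δv equals the area under the a-t graph; then v = v₀ + Δv.
0–4 s: ½(9 + 2)(4) = 22 cm/s
4–8 s: ½(2 + 0)(4) = 4 cm/s
8–9 s: ½(0 + 10)(1) = 5 cm/s
9–13 s: ½(10 + 3)(4) = 26 cm/s
13–14 s: ½(3 + -2)(1) = 0.5 cm/s
Δv = 57.5 cm/s, so v(14) = 8 + (57.5) = 65.5 cm/s.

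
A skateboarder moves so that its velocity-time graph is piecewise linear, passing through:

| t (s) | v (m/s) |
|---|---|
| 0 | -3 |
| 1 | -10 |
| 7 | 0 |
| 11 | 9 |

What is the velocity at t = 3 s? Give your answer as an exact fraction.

-20/3 m/s

On 1–7 s the graph is linear from -10 to 0 m/s: v(3) = -10 + (0 − -10)·(3 − 1)/(7 − 1) = -20/3 m/s.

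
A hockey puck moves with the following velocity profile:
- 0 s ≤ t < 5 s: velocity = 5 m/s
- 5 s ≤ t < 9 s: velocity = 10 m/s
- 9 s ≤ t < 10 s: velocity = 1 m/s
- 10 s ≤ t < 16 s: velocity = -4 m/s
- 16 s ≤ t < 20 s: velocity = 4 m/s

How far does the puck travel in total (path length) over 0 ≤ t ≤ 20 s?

106 m

Distance (not displacement) is the total path length: add the absolute areas under v-t.
0–5 s: |5| × 5 = 25 m
5–9 s: |10| × 4 = 40 m
9–10 s: |1| × 1 = 1 m
10–16 s: |-4| × 6 = 24 m
16–20 s: |4| × 4 = 16 m
Total distance = 106 m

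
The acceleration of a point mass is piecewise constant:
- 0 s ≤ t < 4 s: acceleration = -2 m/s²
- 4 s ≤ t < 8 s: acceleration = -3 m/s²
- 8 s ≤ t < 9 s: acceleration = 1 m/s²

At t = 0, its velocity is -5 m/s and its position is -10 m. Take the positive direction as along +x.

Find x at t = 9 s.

-146.5 m

On each constant-a segment, Δv = aΔt and Δx = v₀Δt + ½aΔt²; chain segment to segment.
0–4 s: v starts -5 m/s; Δx = -5·4 + ½·-2·4² = -36 m; v ends -13 m/s.
4–8 s: v starts -13 m/s; Δx = -13·4 + ½·-3·4² = -76 m; v ends -25 m/s.
8–9 s: v starts -25 m/s; Δx = -25·1 + ½·1·1² = -24.5 m; v ends -24 m/s.
x(9) = -10 + Σ Δx = -146.5 m.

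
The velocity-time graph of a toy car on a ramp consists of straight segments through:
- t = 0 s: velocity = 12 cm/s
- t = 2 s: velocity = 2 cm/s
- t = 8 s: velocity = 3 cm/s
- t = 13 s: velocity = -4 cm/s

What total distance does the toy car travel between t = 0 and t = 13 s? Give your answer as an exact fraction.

Distance (not displacement) is the total path length: add the absolute areas under v-t.
0–2 s: |½(12 + 2)(2)| = 14 cm
2–8 s: |½(2 + 3)(6)| = 15 cm
8–13 s: v = 0 at t = 71/7 s; triangle areas 45/14 + 40/7 = 125/14 cm
Total distance = 531/14 cm

531/14 cm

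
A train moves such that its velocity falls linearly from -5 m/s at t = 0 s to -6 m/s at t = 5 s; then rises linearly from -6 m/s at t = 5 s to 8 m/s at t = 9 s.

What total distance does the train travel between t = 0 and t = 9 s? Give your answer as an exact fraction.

585/14 m

Distance (not displacement) is the total path length: add the absolute areas under v-t.
0–5 s: |½(-5 + -6)(5)| = 27.5 m
5–9 s: v = 0 at t = 47/7 s; triangle areas 36/7 + 64/7 = 100/7 m
Total distance = 585/14 m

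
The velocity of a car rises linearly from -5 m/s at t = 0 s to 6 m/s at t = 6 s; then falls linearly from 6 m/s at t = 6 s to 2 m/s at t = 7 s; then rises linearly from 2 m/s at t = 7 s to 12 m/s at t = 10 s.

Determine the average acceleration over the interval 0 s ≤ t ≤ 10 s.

Average acceleration = Δv/Δt = (12 − -5)/(10 − 0) = 1.7 m/s².

1.7 m/s²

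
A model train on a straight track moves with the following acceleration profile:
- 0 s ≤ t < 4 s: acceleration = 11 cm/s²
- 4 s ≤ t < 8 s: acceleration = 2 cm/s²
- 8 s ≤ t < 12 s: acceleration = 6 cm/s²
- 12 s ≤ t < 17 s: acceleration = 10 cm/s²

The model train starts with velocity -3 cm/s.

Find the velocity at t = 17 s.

Δv equals the area under the a-t graph; then v = v₀ + Δv.
0–4 s: 11 × 4 = 44 cm/s
4–8 s: 2 × 4 = 8 cm/s
8–12 s: 6 × 4 = 24 cm/s
12–17 s: 10 × 5 = 50 cm/s
Δv = 126 cm/s, so v(17) = -3 + (126) = 123 cm/s.

123 cm/s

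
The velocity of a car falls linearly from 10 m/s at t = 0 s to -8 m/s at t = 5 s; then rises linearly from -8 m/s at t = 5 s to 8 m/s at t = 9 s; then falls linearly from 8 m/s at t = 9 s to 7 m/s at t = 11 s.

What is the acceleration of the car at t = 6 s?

4 m/s²

Acceleration is the slope of the v-t graph on 5–9 s: (8 − -8)/(9 − 5) = 4 m/s².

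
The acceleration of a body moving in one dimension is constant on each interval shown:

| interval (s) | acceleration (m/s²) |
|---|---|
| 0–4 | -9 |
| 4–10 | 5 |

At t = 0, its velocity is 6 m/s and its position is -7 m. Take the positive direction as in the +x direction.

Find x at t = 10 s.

-145 m

On each constant-a segment, Δv = aΔt and Δx = v₀Δt + ½aΔt²; chain segment to segment.
0–4 s: v starts 6 m/s; Δx = 6·4 + ½·-9·4² = -48 m; v ends -30 m/s.
4–10 s: v starts -30 m/s; Δx = -30·6 + ½·5·6² = -90 m; v ends 0 m/s.
x(10) = -7 + Σ Δx = -145 m.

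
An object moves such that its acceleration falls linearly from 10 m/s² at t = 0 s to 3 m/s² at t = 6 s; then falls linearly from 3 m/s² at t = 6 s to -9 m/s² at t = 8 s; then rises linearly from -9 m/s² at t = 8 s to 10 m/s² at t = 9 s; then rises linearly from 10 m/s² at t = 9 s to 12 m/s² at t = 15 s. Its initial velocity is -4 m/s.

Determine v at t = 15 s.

95.5 m/s

Δv equals the area under the a-t graph; then v = v₀ + Δv.
0–6 s: ½(10 + 3)(6) = 39 m/s
6–8 s: ½(3 + -9)(2) = -6 m/s
8–9 s: ½(-9 + 10)(1) = 0.5 m/s
9–15 s: ½(10 + 12)(6) = 66 m/s
Δv = 99.5 m/s, so v(15) = -4 + (99.5) = 95.5 m/s.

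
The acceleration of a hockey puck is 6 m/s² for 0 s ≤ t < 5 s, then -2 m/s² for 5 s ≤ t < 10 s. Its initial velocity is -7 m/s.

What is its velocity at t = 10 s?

13 m/s

Δv equals the area under the a-t graph; then v = v₀ + Δv.
0–5 s: 6 × 5 = 30 m/s
5–10 s: -2 × 5 = -10 m/s
Δv = 20 m/s, so v(10) = -7 + (20) = 13 m/s.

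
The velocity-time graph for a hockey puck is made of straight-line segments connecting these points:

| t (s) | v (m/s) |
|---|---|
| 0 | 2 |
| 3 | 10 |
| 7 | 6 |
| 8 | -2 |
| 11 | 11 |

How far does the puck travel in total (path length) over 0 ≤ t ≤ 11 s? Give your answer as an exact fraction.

Distance (not displacement) is the total path length: add the absolute areas under v-t.
0–3 s: |½(2 + 10)(3)| = 18 m
3–7 s: |½(10 + 6)(4)| = 32 m
7–8 s: v = 0 at t = 7.75 s; triangle areas 2.25 + 0.25 = 2.5 m
8–11 s: v = 0 at t = 110/13 s; triangle areas 6/13 + 363/26 = 375/26 m
Total distance = 870/13 m

870/13 m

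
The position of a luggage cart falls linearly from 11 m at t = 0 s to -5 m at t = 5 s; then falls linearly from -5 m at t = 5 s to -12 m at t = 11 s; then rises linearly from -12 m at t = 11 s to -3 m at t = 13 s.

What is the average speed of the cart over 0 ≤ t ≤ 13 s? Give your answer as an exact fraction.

Average speed = (total path length)/(elapsed time); on a piecewise-linear x-t graph the path length is Σ|Δx|.
0–5 s: |Δx| = |-5 − 11| = 16 m
5–11 s: |Δx| = |-12 − -5| = 7 m
11–13 s: |Δx| = |-3 − -12| = 9 m
Total path = 32 m; average speed = 32/13 = 32/13 m/s.

32/13 m/s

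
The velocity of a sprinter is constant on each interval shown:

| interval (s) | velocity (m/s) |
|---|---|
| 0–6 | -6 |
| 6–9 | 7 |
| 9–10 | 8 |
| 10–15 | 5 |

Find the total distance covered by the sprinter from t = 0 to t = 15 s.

Distance (not displacement) is the total path length: add the absolute areas under v-t.
0–6 s: |-6| × 6 = 36 m
6–9 s: |7| × 3 = 21 m
9–10 s: |8| × 1 = 8 m
10–15 s: |5| × 5 = 25 m
Total distance = 90 m

90 m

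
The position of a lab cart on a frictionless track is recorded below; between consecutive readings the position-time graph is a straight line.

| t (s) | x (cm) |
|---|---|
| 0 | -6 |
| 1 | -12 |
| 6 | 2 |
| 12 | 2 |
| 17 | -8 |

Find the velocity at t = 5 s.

2.8 cm/s

Velocity is the slope of the x-t graph on 1–6 s: (2 − -12)/(6 − 1) = 2.8 cm/s.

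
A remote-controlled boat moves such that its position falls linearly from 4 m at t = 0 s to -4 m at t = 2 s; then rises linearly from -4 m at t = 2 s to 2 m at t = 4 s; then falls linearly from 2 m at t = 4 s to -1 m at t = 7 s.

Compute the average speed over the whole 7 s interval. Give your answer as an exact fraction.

17/7 m/s

Average speed = (total path length)/(elapsed time); on a piecewise-linear x-t graph the path length is Σ|Δx|.
0–2 s: |Δx| = |-4 − 4| = 8 m
2–4 s: |Δx| = |2 − -4| = 6 m
4–7 s: |Δx| = |-1 − 2| = 3 m
Total path = 17 m; average speed = 17/7 = 17/7 m/s.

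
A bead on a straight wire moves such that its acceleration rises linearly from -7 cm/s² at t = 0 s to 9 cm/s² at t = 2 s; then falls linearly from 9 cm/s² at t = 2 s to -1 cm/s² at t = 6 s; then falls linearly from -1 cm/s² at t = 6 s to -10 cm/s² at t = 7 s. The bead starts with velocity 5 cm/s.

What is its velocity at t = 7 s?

17.5 cm/s

Δv equals the area under the a-t graph; then v = v₀ + Δv.
0–2 s: ½(-7 + 9)(2) = 2 cm/s
2–6 s: ½(9 + -1)(4) = 16 cm/s
6–7 s: ½(-1 + -10)(1) = -5.5 cm/s
Δv = 12.5 cm/s, so v(7) = 5 + (12.5) = 17.5 cm/s.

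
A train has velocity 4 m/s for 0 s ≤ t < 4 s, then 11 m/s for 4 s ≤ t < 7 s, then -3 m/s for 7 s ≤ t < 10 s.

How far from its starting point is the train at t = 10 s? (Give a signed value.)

40 m

Net displacement equals the area under the velocity-time graph (areas below the axis count negative).
0–4 s: 4 × 4 = 16 m
4–7 s: 11 × 3 = 33 m
7–10 s: -3 × 3 = -9 m
Net displacement = 40 m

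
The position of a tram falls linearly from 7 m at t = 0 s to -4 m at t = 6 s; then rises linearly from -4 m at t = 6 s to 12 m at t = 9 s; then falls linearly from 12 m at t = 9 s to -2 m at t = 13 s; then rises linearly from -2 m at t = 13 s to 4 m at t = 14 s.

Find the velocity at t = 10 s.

Velocity is the slope of the x-t graph on 9–13 s: (-2 − 12)/(13 − 9) = -3.5 m/s.

-3.5 m/s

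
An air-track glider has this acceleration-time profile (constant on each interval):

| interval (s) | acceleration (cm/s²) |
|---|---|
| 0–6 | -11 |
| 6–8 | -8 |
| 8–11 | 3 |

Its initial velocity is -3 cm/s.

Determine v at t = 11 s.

-76 cm/s

Δv equals the area under the a-t graph; then v = v₀ + Δv.
0–6 s: -11 × 6 = -66 cm/s
6–8 s: -8 × 2 = -16 cm/s
8–11 s: 3 × 3 = 9 cm/s
Δv = -73 cm/s, so v(11) = -3 + (-73) = -76 cm/s.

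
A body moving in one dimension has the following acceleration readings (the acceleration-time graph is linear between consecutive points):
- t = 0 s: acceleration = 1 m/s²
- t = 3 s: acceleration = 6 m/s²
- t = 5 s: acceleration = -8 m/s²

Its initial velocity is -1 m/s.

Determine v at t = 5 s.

7.5 m/s

Δv equals the area under the a-t graph; then v = v₀ + Δv.
0–3 s: ½(1 + 6)(3) = 10.5 m/s
3–5 s: ½(6 + -8)(2) = -2 m/s
Δv = 8.5 m/s, so v(5) = -1 + (8.5) = 7.5 m/s.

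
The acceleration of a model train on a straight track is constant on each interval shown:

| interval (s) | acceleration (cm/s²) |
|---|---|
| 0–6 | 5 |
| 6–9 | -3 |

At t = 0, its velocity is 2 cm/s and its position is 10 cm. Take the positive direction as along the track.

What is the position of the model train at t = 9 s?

194.5 cm

On each constant-a segment, Δv = aΔt and Δx = v₀Δt + ½aΔt²; chain segment to segment.
0–6 s: v starts 2 cm/s; Δx = 2·6 + ½·5·6² = 102 cm; v ends 32 cm/s.
6–9 s: v starts 32 cm/s; Δx = 32·3 + ½·-3·3² = 82.5 cm; v ends 23 cm/s.
x(9) = 10 + Σ Δx = 194.5 cm.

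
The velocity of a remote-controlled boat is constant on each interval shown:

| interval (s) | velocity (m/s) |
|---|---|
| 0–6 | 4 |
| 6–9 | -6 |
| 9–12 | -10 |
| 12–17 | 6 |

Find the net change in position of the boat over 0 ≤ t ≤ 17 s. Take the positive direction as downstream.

6 m

Net displacement equals the area under the velocity-time graph (areas below the axis count negative).
0–6 s: 4 × 6 = 24 m
6–9 s: -6 × 3 = -18 m
9–12 s: -10 × 3 = -30 m
12–17 s: 6 × 5 = 30 m
Net displacement = 6 m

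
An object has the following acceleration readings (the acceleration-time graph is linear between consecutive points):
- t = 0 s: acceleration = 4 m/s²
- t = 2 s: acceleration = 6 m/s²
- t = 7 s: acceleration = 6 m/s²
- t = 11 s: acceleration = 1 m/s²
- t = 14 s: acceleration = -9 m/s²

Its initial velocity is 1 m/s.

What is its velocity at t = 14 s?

43 m/s

Δv equals the area under the a-t graph; then v = v₀ + Δv.
0–2 s: ½(4 + 6)(2) = 10 m/s
2–7 s: 6 × 5 = 30 m/s
7–11 s: ½(6 + 1)(4) = 14 m/s
11–14 s: ½(1 + -9)(3) = -12 m/s
Δv = 42 m/s, so v(14) = 1 + (42) = 43 m/s.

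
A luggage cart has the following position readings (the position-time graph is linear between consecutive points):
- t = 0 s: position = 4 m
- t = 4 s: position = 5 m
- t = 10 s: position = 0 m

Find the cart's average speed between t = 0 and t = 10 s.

0.6 m/s

Average speed = (total path length)/(elapsed time); on a piecewise-linear x-t graph the path length is Σ|Δx|.
0–4 s: |Δx| = |5 − 4| = 1 m
4–10 s: |Δx| = |0 − 5| = 5 m
Total path = 6 m; average speed = 6/10 = 0.6 m/s.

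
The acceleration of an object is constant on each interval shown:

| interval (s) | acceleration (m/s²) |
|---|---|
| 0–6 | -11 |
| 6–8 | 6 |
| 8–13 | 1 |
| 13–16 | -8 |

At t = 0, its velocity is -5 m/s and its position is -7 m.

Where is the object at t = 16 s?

-845.5 m

On each constant-a segment, Δv = aΔt and Δx = v₀Δt + ½aΔt²; chain segment to segment.
0–6 s: v starts -5 m/s; Δx = -5·6 + ½·-11·6² = -228 m; v ends -71 m/s.
6–8 s: v starts -71 m/s; Δx = -71·2 + ½·6·2² = -130 m; v ends -59 m/s.
8–13 s: v starts -59 m/s; Δx = -59·5 + ½·1·5² = -282.5 m; v ends -54 m/s.
13–16 s: v starts -54 m/s; Δx = -54·3 + ½·-8·3² = -198 m; v ends -78 m/s.
x(16) = -7 + Σ Δx = -845.5 m.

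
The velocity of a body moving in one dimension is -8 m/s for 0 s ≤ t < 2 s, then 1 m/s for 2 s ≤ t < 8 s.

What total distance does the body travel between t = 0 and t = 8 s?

Distance (not displacement) is the total path length: add the absolute areas under v-t.
0–2 s: |-8| × 2 = 16 m
2–8 s: |1| × 6 = 6 m
Total distance = 22 m

22 m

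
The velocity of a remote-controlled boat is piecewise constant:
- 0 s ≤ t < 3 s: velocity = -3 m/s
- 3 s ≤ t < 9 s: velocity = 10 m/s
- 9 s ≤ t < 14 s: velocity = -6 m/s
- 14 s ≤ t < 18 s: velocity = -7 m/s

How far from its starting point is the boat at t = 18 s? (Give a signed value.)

-7 m

Net displacement equals the area under the velocity-time graph (areas below the axis count negative).
0–3 s: -3 × 3 = -9 m
3–9 s: 10 × 6 = 60 m
9–14 s: -6 × 5 = -30 m
14–18 s: -7 × 4 = -28 m
Net displacement = -7 m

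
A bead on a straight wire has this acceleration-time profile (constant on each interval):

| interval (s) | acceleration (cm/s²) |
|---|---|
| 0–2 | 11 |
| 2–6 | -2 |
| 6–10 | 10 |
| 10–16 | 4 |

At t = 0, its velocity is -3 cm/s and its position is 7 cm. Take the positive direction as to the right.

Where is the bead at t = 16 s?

585 cm

On each constant-a segment, Δv = aΔt and Δx = v₀Δt + ½aΔt²; chain segment to segment.
0–2 s: v starts -3 cm/s; Δx = -3·2 + ½·11·2² = 16 cm; v ends 19 cm/s.
2–6 s: v starts 19 cm/s; Δx = 19·4 + ½·-2·4² = 60 cm; v ends 11 cm/s.
6–10 s: v starts 11 cm/s; Δx = 11·4 + ½·10·4² = 124 cm; v ends 51 cm/s.
10–16 s: v starts 51 cm/s; Δx = 51·6 + ½·4·6² = 378 cm; v ends 75 cm/s.
x(16) = 7 + Σ Δx = 585 cm.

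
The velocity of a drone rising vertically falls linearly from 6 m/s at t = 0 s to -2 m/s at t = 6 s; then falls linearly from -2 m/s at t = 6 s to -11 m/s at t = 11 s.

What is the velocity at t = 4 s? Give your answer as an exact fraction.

On 0–6 s the graph is linear from 6 to -2 m/s: v(4) = 6 + (-2 − 6)·(4 − 0)/(6 − 0) = 2/3 m/s.

2/3 m/s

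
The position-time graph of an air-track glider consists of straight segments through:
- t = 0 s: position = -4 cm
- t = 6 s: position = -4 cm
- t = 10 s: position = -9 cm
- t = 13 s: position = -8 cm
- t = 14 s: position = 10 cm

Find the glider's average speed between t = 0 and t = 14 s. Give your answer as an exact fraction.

Average speed = (total path length)/(elapsed time); on a piecewise-linear x-t graph the path length is Σ|Δx|.
0–6 s: |Δx| = |-4 − -4| = 0 cm
6–10 s: |Δx| = |-9 − -4| = 5 cm
10–13 s: |Δx| = |-8 − -9| = 1 cm
13–14 s: |Δx| = |10 − -8| = 18 cm
Total path = 24 cm; average speed = 24/14 = 12/7 cm/s.

12/7 cm/s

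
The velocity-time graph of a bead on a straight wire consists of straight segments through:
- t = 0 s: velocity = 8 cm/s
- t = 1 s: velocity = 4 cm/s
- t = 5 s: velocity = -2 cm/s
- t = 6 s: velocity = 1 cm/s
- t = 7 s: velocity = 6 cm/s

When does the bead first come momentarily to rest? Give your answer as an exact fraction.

v changes sign on 1–5 s (from 4 to -2); the graph is linear there, so v = 0 at t = 1 + (-4)·(5 − 1)/(-2 − 4) = 11/3 s.

t = 11/3 s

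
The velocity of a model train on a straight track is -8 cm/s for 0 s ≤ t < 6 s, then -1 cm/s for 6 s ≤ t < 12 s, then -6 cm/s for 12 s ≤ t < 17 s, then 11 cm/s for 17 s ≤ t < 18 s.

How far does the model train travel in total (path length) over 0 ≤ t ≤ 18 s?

Distance (not displacement) is the total path length: add the absolute areas under v-t.
0–6 s: |-8| × 6 = 48 cm
6–12 s: |-1| × 6 = 6 cm
12–17 s: |-6| × 5 = 30 cm
17–18 s: |11| × 1 = 11 cm
Total distance = 95 cm

95 cm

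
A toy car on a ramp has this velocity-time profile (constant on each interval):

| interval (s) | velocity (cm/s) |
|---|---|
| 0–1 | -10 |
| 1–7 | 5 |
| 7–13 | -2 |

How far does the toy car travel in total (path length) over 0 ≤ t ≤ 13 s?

52 cm

Distance (not displacement) is the total path length: add the absolute areas under v-t.
0–1 s: |-10| × 1 = 10 cm
1–7 s: |5| × 6 = 30 cm
7–13 s: |-2| × 6 = 12 cm
Total distance = 52 cm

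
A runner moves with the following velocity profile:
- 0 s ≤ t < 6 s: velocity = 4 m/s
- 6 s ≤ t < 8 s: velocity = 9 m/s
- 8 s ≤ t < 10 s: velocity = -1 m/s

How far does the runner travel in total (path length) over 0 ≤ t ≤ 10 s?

Distance (not displacement) is the total path length: add the absolute areas under v-t.
0–6 s: |4| × 6 = 24 m
6–8 s: |9| × 2 = 18 m
8–10 s: |-1| × 2 = 2 m
Total distance = 44 m

44 m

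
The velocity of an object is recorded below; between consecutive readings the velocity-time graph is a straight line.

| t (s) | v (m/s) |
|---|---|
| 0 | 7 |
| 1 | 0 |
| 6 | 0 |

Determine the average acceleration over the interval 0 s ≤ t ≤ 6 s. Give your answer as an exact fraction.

-7/6 m/s²

Average acceleration = Δv/Δt = (0 − 7)/(6 − 0) = -7/6 m/s².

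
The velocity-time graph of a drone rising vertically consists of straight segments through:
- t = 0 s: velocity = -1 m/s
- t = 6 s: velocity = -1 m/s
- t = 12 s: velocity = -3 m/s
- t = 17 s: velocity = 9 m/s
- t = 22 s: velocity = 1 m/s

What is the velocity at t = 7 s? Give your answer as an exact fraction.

-4/3 m/s

On 6–12 s the graph is linear from -1 to -3 m/s: v(7) = -1 + (-3 − -1)·(7 − 6)/(12 − 6) = -4/3 m/s.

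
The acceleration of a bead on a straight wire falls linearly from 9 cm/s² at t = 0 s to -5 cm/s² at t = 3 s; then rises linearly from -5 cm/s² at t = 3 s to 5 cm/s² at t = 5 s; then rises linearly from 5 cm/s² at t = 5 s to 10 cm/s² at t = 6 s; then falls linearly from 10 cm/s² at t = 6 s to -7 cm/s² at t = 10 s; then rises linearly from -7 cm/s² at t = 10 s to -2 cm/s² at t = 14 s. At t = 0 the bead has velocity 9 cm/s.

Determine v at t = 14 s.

10.5 cm/s

Δv equals the area under the a-t graph; then v = v₀ + Δv.
0–3 s: ½(9 + -5)(3) = 6 cm/s
3–5 s: ½(-5 + 5)(2) = 0 cm/s
5–6 s: ½(5 + 10)(1) = 7.5 cm/s
6–10 s: ½(10 + -7)(4) = 6 cm/s
10–14 s: ½(-7 + -2)(4) = -18 cm/s
Δv = 1.5 cm/s, so v(14) = 9 + (1.5) = 10.5 cm/s.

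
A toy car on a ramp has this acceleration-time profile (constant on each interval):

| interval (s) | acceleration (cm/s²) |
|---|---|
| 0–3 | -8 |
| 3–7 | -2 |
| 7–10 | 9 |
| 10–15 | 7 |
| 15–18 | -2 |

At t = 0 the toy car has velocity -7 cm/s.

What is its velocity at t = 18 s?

17 cm/s

Δv equals the area under the a-t graph; then v = v₀ + Δv.
0–3 s: -8 × 3 = -24 cm/s
3–7 s: -2 × 4 = -8 cm/s
7–10 s: 9 × 3 = 27 cm/s
10–15 s: 7 × 5 = 35 cm/s
15–18 s: -2 × 3 = -6 cm/s
Δv = 24 cm/s, so v(18) = -7 + (24) = 17 cm/s.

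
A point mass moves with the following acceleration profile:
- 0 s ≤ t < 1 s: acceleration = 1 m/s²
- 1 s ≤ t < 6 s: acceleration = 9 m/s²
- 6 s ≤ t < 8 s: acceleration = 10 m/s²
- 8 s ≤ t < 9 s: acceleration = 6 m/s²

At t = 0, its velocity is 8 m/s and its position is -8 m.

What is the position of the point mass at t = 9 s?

On each constant-a segment, Δv = aΔt and Δx = v₀Δt + ½aΔt²; chain segment to segment.
0–1 s: v starts 8 m/s; Δx = 8·1 + ½·1·1² = 8.5 m; v ends 9 m/s.
1–6 s: v starts 9 m/s; Δx = 9·5 + ½·9·5² = 157.5 m; v ends 54 m/s.
6–8 s: v starts 54 m/s; Δx = 54·2 + ½·10·2² = 128 m; v ends 74 m/s.
8–9 s: v starts 74 m/s; Δx = 74·1 + ½·6·1² = 77 m; v ends 80 m/s.
x(9) = -8 + Σ Δx = 363 m.

363 m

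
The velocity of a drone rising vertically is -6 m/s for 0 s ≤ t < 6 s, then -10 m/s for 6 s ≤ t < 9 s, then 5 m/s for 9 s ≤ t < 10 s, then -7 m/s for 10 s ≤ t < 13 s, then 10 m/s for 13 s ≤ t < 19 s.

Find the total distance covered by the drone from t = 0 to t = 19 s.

152 m

Distance (not displacement) is the total path length: add the absolute areas under v-t.
0–6 s: |-6| × 6 = 36 m
6–9 s: |-10| × 3 = 30 m
9–10 s: |5| × 1 = 5 m
10–13 s: |-7| × 3 = 21 m
13–19 s: |10| × 6 = 60 m
Total distance = 152 m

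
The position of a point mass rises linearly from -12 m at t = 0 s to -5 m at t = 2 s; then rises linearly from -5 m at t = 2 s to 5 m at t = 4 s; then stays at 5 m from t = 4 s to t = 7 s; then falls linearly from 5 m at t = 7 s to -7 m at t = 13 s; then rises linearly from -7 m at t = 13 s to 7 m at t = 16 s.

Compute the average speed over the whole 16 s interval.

Average speed = (total path length)/(elapsed time); on a piecewise-linear x-t graph the path length is Σ|Δx|.
0–2 s: |Δx| = |-5 − -12| = 7 m
2–4 s: |Δx| = |5 − -5| = 10 m
4–7 s: |Δx| = |5 − 5| = 0 m
7–13 s: |Δx| = |-7 − 5| = 12 m
13–16 s: |Δx| = |7 − -7| = 14 m
Total path = 43 m; average speed = 43/16 = 2.6875 m/s.

2.6875 m/s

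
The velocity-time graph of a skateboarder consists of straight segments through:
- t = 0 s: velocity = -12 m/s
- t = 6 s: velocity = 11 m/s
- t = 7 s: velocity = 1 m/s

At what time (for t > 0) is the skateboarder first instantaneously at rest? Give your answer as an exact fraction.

t = 72/23 s

v changes sign on 0–6 s (from -12 to 11); the graph is linear there, so v = 0 at t = 0 + (12)·(6 − 0)/(11 − -12) = 72/23 s.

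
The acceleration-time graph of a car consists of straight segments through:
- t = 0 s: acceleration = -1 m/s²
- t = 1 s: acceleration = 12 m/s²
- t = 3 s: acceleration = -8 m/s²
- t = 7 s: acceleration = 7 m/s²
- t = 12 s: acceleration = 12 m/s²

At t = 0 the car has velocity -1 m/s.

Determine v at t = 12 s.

54 m/s

Δv equals the area under the a-t graph; then v = v₀ + Δv.
0–1 s: ½(-1 + 12)(1) = 5.5 m/s
1–3 s: ½(12 + -8)(2) = 4 m/s
3–7 s: ½(-8 + 7)(4) = -2 m/s
7–12 s: ½(7 + 12)(5) = 47.5 m/s
Δv = 55 m/s, so v(12) = -1 + (55) = 54 m/s.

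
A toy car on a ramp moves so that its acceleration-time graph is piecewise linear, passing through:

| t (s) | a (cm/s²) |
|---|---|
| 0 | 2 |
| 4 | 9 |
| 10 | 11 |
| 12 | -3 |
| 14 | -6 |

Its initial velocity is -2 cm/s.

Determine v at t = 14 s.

79 cm/s

Δv equals the area under the a-t graph; then v = v₀ + Δv.
0–4 s: ½(2 + 9)(4) = 22 cm/s
4–10 s: ½(9 + 11)(6) = 60 cm/s
10–12 s: ½(11 + -3)(2) = 8 cm/s
12–14 s: ½(-3 + -6)(2) = -9 cm/s
Δv = 81 cm/s, so v(14) = -2 + (81) = 79 cm/s.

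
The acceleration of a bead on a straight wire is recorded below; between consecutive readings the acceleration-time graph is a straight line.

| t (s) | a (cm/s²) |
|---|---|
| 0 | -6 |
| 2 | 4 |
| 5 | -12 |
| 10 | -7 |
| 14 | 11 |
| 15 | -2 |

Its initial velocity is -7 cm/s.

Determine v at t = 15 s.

Δv equals the area under the a-t graph; then v = v₀ + Δv.
0–2 s: ½(-6 + 4)(2) = -2 cm/s
2–5 s: ½(4 + -12)(3) = -12 cm/s
5–10 s: ½(-12 + -7)(5) = -47.5 cm/s
10–14 s: ½(-7 + 11)(4) = 8 cm/s
14–15 s: ½(11 + -2)(1) = 4.5 cm/s
Δv = -49 cm/s, so v(15) = -7 + (-49) = -56 cm/s.

-56 cm/s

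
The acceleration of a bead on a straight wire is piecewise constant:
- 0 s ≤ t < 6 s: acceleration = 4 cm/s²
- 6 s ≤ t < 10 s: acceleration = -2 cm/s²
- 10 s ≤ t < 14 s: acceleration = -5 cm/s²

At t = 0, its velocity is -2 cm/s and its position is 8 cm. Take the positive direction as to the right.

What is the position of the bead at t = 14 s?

On each constant-a segment, Δv = aΔt and Δx = v₀Δt + ½aΔt²; chain segment to segment.
0–6 s: v starts -2 cm/s; Δx = -2·6 + ½·4·6² = 60 cm; v ends 22 cm/s.
6–10 s: v starts 22 cm/s; Δx = 22·4 + ½·-2·4² = 72 cm; v ends 14 cm/s.
10–14 s: v starts 14 cm/s; Δx = 14·4 + ½·-5·4² = 16 cm; v ends -6 cm/s.
x(14) = 8 + Σ Δx = 156 cm.

156 cm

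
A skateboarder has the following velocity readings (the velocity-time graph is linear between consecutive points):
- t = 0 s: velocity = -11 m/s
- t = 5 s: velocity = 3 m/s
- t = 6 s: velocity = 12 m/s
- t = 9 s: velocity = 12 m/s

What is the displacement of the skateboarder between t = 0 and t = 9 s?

Displacement is the signed area under the v-t curve.
0–5 s: ½(-11 + 3)(5) = -20 m
5–6 s: ½(3 + 12)(1) = 7.5 m
6–9 s: 12 × 3 = 36 m
Net displacement = 23.5 m

23.5 m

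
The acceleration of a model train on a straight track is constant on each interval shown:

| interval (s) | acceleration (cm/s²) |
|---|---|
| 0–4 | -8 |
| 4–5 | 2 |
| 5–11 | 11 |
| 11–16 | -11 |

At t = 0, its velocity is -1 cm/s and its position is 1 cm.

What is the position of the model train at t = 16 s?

On each constant-a segment, Δv = aΔt and Δx = v₀Δt + ½aΔt²; chain segment to segment.
0–4 s: v starts -1 cm/s; Δx = -1·4 + ½·-8·4² = -68 cm; v ends -33 cm/s.
4–5 s: v starts -33 cm/s; Δx = -33·1 + ½·2·1² = -32 cm; v ends -31 cm/s.
5–11 s: v starts -31 cm/s; Δx = -31·6 + ½·11·6² = 12 cm; v ends 35 cm/s.
11–16 s: v starts 35 cm/s; Δx = 35·5 + ½·-11·5² = 37.5 cm; v ends -20 cm/s.
x(16) = 1 + Σ Δx = -49.5 cm.

-49.5 cm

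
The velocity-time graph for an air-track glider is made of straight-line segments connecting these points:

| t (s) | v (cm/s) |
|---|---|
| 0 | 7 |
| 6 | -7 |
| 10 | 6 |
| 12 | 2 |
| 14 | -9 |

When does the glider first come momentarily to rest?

t = 3 s

v changes sign on 0–6 s (from 7 to -7); the graph is linear there, so v = 0 at t = 0 + (-7)·(6 − 0)/(-7 − 7) = 3 s.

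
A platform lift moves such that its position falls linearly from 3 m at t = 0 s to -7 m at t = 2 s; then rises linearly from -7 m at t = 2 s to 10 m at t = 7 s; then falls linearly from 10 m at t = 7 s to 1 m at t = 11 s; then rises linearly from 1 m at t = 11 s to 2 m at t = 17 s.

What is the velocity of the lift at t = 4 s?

Velocity is the slope of the x-t graph on 2–7 s: (10 − -7)/(7 − 2) = 3.4 m/s.

3.4 m/s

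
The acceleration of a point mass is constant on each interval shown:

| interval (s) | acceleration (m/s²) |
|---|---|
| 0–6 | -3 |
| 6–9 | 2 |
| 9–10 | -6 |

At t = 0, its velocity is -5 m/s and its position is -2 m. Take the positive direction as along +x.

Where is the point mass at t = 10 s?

On each constant-a segment, Δv = aΔt and Δx = v₀Δt + ½aΔt²; chain segment to segment.
0–6 s: v starts -5 m/s; Δx = -5·6 + ½·-3·6² = -84 m; v ends -23 m/s.
6–9 s: v starts -23 m/s; Δx = -23·3 + ½·2·3² = -60 m; v ends -17 m/s.
9–10 s: v starts -17 m/s; Δx = -17·1 + ½·-6·1² = -20 m; v ends -23 m/s.
x(10) = -2 + Σ Δx = -166 m.

-166 m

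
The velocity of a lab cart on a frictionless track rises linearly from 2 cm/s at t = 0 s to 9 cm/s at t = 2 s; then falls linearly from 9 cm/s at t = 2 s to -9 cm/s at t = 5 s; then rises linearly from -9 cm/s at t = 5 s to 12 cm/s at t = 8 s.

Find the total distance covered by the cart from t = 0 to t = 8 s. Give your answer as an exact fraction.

Distance (not displacement) is the total path length: add the absolute areas under v-t.
0–2 s: |½(2 + 9)(2)| = 11 cm
2–5 s: v = 0 at t = 3.5 s; triangle areas 6.75 + 6.75 = 13.5 cm
5–8 s: v = 0 at t = 44/7 s; triangle areas 81/14 + 72/7 = 225/14 cm
Total distance = 284/7 cm

284/7 cm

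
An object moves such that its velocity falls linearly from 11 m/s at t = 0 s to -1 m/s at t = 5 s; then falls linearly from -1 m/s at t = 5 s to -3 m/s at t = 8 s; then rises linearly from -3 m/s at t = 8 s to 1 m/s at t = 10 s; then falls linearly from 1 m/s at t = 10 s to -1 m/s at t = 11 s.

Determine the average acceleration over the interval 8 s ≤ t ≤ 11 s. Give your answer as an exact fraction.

2/3 m/s²

Average acceleration = Δv/Δt = (-1 − -3)/(11 − 8) = 2/3 m/s².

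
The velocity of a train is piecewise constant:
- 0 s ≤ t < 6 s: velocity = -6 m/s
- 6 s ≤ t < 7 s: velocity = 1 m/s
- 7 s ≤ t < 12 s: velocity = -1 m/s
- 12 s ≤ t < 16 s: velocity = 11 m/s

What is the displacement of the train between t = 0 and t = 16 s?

4 m

Net displacement equals the area under the velocity-time graph (areas below the axis count negative).
0–6 s: -6 × 6 = -36 m
6–7 s: 1 × 1 = 1 m
7–12 s: -1 × 5 = -5 m
12–16 s: 11 × 4 = 44 m
Net displacement = 4 m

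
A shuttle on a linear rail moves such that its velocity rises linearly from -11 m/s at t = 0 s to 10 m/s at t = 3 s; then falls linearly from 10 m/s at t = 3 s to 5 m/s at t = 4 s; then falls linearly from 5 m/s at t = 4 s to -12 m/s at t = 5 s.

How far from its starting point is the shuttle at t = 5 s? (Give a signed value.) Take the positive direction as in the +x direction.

Displacement is the signed area under the v-t curve.
0–3 s: ½(-11 + 10)(3) = -1.5 m
3–4 s: ½(10 + 5)(1) = 7.5 m
4–5 s: ½(5 + -12)(1) = -3.5 m
Net displacement = 2.5 m

2.5 m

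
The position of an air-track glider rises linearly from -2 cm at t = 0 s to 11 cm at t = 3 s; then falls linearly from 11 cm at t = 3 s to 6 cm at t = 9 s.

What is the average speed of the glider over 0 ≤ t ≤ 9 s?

2 cm/s

Average speed = (total path length)/(elapsed time); on a piecewise-linear x-t graph the path length is Σ|Δx|.
0–3 s: |Δx| = |11 − -2| = 13 cm
3–9 s: |Δx| = |6 − 11| = 5 cm
Total path = 18 cm; average speed = 18/9 = 2 cm/s.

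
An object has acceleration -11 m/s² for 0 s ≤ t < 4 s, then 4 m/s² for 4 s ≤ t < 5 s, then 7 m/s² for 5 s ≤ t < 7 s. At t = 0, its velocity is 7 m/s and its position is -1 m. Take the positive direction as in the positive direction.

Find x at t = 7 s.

On each constant-a segment, Δv = aΔt and Δx = v₀Δt + ½aΔt²; chain segment to segment.
0–4 s: v starts 7 m/s; Δx = 7·4 + ½·-11·4² = -60 m; v ends -37 m/s.
4–5 s: v starts -37 m/s; Δx = -37·1 + ½·4·1² = -35 m; v ends -33 m/s.
5–7 s: v starts -33 m/s; Δx = -33·2 + ½·7·2² = -52 m; v ends -19 m/s.
x(7) = -1 + Σ Δx = -148 m.

-148 m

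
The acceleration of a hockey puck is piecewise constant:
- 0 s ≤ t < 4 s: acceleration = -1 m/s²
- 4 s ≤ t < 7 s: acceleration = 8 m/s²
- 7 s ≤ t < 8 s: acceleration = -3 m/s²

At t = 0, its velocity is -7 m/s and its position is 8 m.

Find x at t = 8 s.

On each constant-a segment, Δv = aΔt and Δx = v₀Δt + ½aΔt²; chain segment to segment.
0–4 s: v starts -7 m/s; Δx = -7·4 + ½·-1·4² = -36 m; v ends -11 m/s.
4–7 s: v starts -11 m/s; Δx = -11·3 + ½·8·3² = 3 m; v ends 13 m/s.
7–8 s: v starts 13 m/s; Δx = 13·1 + ½·-3·1² = 11.5 m; v ends 10 m/s.
x(8) = 8 + Σ Δx = -13.5 m.

-13.5 m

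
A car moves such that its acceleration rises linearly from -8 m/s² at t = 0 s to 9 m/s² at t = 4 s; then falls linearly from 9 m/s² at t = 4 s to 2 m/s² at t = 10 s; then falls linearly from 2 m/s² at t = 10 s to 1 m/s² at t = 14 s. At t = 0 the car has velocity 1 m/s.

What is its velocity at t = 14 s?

Δv equals the area under the a-t graph; then v = v₀ + Δv.
0–4 s: ½(-8 + 9)(4) = 2 m/s
4–10 s: ½(9 + 2)(6) = 33 m/s
10–14 s: ½(2 + 1)(4) = 6 m/s
Δv = 41 m/s, so v(14) = 1 + (41) = 42 m/s.

42 m/s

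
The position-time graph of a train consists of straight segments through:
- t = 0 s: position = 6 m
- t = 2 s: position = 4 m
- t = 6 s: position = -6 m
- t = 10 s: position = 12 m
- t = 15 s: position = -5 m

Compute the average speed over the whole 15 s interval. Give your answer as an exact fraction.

47/15 m/s

Average speed = (total path length)/(elapsed time); on a piecewise-linear x-t graph the path length is Σ|Δx|.
0–2 s: |Δx| = |4 − 6| = 2 m
2–6 s: |Δx| = |-6 − 4| = 10 m
6–10 s: |Δx| = |12 − -6| = 18 m
10–15 s: |Δx| = |-5 − 12| = 17 m
Total path = 47 m; average speed = 47/15 = 47/15 m/s.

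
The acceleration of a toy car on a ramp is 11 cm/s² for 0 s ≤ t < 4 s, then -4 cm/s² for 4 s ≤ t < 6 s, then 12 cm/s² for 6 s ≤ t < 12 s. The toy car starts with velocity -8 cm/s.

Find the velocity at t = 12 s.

100 cm/s

Δv equals the area under the a-t graph; then v = v₀ + Δv.
0–4 s: 11 × 4 = 44 cm/s
4–6 s: -4 × 2 = -8 cm/s
6–12 s: 12 × 6 = 72 cm/s
Δv = 108 cm/s, so v(12) = -8 + (108) = 100 cm/s.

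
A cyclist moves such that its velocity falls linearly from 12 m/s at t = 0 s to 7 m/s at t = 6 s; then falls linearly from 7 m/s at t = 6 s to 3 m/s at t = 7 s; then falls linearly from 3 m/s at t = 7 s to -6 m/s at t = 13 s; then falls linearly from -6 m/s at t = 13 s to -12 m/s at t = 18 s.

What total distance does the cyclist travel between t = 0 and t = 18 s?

122 m

Distance (not displacement) is the total path length: add the absolute areas under v-t.
0–6 s: |½(12 + 7)(6)| = 57 m
6–7 s: |½(7 + 3)(1)| = 5 m
7–13 s: v = 0 at t = 9 s; triangle areas 3 + 12 = 15 m
13–18 s: |½(-6 + -12)(5)| = 45 m
Total distance = 122 m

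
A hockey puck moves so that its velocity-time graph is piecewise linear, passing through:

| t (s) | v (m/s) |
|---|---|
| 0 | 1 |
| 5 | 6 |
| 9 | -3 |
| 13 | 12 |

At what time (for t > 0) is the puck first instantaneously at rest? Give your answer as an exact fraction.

v changes sign on 5–9 s (from 6 to -3); the graph is linear there, so v = 0 at t = 5 + (-6)·(9 − 5)/(-3 − 6) = 23/3 s.

t = 23/3 s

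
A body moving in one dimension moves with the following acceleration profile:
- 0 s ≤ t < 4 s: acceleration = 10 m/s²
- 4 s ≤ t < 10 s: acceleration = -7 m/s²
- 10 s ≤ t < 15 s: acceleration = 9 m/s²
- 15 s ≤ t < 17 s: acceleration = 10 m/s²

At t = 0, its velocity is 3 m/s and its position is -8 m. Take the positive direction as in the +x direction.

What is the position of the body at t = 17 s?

445.5 m

On each constant-a segment, Δv = aΔt and Δx = v₀Δt + ½aΔt²; chain segment to segment.
0–4 s: v starts 3 m/s; Δx = 3·4 + ½·10·4² = 92 m; v ends 43 m/s.
4–10 s: v starts 43 m/s; Δx = 43·6 + ½·-7·6² = 132 m; v ends 1 m/s.
10–15 s: v starts 1 m/s; Δx = 1·5 + ½·9·5² = 117.5 m; v ends 46 m/s.
15–17 s: v starts 46 m/s; Δx = 46·2 + ½·10·2² = 112 m; v ends 66 m/s.
x(17) = -8 + Σ Δx = 445.5 m.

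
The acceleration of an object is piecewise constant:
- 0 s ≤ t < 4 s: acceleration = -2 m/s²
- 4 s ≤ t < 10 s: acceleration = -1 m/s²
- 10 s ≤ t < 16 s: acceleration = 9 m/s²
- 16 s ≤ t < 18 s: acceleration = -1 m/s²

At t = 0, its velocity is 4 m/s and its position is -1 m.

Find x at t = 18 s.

On each constant-a segment, Δv = aΔt and Δx = v₀Δt + ½aΔt²; chain segment to segment.
0–4 s: v starts 4 m/s; Δx = 4·4 + ½·-2·4² = 0 m; v ends -4 m/s.
4–10 s: v starts -4 m/s; Δx = -4·6 + ½·-1·6² = -42 m; v ends -10 m/s.
10–16 s: v starts -10 m/s; Δx = -10·6 + ½·9·6² = 102 m; v ends 44 m/s.
16–18 s: v starts 44 m/s; Δx = 44·2 + ½·-1·2² = 86 m; v ends 42 m/s.
x(18) = -1 + Σ Δx = 145 m.

145 m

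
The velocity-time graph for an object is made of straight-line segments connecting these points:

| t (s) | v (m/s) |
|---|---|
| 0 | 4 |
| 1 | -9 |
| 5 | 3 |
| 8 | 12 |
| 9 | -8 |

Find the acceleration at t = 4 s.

3 m/s²

Acceleration is the slope of the v-t graph on 1–5 s: (3 − -9)/(5 − 1) = 3 m/s².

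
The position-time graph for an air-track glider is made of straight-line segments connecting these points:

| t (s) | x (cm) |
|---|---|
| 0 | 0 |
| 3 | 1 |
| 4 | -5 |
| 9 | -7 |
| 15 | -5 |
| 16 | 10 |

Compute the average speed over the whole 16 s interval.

Average speed = (total path length)/(elapsed time); on a piecewise-linear x-t graph the path length is Σ|Δx|.
0–3 s: |Δx| = |1 − 0| = 1 cm
3–4 s: |Δx| = |-5 − 1| = 6 cm
4–9 s: |Δx| = |-7 − -5| = 2 cm
9–15 s: |Δx| = |-5 − -7| = 2 cm
15–16 s: |Δx| = |10 − -5| = 15 cm
Total path = 26 cm; average speed = 26/16 = 1.625 cm/s.

1.625 cm/s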